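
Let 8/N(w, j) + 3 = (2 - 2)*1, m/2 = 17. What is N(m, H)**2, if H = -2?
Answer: 64/9 ≈ 7.1111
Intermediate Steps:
m = 34 (m = 2*17 = 34)
N(w, j) = -8/3 (N(w, j) = 8/(-3 + (2 - 2)*1) = 8/(-3 + 0*1) = 8/(-3 + 0) = 8/(-3) = 8*(-1/3) = -8/3)
N(m, H)**2 = (-8/3)**2 = 64/9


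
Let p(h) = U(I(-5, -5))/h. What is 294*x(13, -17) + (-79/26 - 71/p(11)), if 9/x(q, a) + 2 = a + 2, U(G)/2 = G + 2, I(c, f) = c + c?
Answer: -388511/3536 ≈ -109.87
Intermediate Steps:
I(c, f) = 2*c
U(G) = 4 + 2*G (U(G) = 2*(G + 2) = 2*(2 + G) = 4 + 2*G)
p(h) = -16/h (p(h) = (4 + 2*(2*(-5)))/h = (4 + 2*(-10))/h = (4 - 20)/h = -16/h)
x(q, a) = 9/a (x(q, a) = 9/(-2 + (a + 2)) = 9/(-2 + (2 + a)) = 9/a)
294*x(13, -17) + (-79/26 - 71/p(11)) = 294*(9/(-17)) + (-79/26 - 71/((-16/11))) = 294*(9*(-1/17)) + (-79*1/26 - 71/((-16*1/11))) = 294*(-9/17) + (-79/26 - 71/(-16/11)) = -2646/17 + (-79/26 - 71*(-11/16)) = -2646/17 + (-79/26 + 781/16) = -2646/17 + 9521/208 = -388511/3536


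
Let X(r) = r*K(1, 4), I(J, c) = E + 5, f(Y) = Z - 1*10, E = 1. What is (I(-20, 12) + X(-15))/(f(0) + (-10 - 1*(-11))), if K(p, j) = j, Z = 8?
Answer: 54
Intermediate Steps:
f(Y) = -2 (f(Y) = 8 - 1*10 = 8 - 10 = -2)
I(J, c) = 6 (I(J, c) = 1 + 5 = 6)
X(r) = 4*r (X(r) = r*4 = 4*r)
(I(-20, 12) + X(-15))/(f(0) + (-10 - 1*(-11))) = (6 + 4*(-15))/(-2 + (-10 - 1*(-11))) = (6 - 60)/(-2 + (-10 + 11)) = -54/(-2 + 1) = -54/(-1) = -54*(-1) = 54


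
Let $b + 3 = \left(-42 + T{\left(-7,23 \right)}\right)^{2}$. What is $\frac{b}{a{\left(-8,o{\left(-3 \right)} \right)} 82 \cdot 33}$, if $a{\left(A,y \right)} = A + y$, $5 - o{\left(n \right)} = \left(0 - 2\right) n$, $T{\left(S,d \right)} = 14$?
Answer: $- \frac{71}{2214} \approx -0.032069$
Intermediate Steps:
$o{\left(n \right)} = 5 + 2 n$ ($o{\left(n \right)} = 5 - \left(0 - 2\right) n = 5 - - 2 n = 5 + 2 n$)
$b = 781$ ($b = -3 + \left(-42 + 14\right)^{2} = -3 + \left(-28\right)^{2} = -3 + 784 = 781$)
$\frac{b}{a{\left(-8,o{\left(-3 \right)} \right)} 82 \cdot 33} = \frac{781}{\left(-8 + \left(5 + 2 \left(-3\right)\right)\right) 82 \cdot 33} = \frac{781}{\left(-8 + \left(5 - 6\right)\right) 82 \cdot 33} = \frac{781}{\left(-8 - 1\right) 82 \cdot 33} = \frac{781}{\left(-9\right) 82 \cdot 33} = \frac{781}{\left(-738\right) 33} = \frac{781}{-24354} = 781 \left(- \frac{1}{24354}\right) = - \frac{71}{2214}$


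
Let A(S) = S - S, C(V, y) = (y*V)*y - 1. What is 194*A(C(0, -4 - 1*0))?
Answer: 0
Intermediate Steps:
C(V, y) = -1 + V*y**2 (C(V, y) = (V*y)*y - 1 = V*y**2 - 1 = -1 + V*y**2)
A(S) = 0
194*A(C(0, -4 - 1*0)) = 194*0 = 0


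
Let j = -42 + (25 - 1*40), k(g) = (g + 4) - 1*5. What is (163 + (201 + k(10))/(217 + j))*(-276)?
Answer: -181401/4 ≈ -45350.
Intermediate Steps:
k(g) = -1 + g (k(g) = (4 + g) - 5 = -1 + g)
j = -57 (j = -42 + (25 - 40) = -42 - 15 = -57)
(163 + (201 + k(10))/(217 + j))*(-276) = (163 + (201 + (-1 + 10))/(217 - 57))*(-276) = (163 + (201 + 9)/160)*(-276) = (163 + 210*(1/160))*(-276) = (163 + 21/16)*(-276) = (2629/16)*(-276) = -181401/4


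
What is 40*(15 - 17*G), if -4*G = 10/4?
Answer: 1025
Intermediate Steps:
G = -5/8 (G = -5/(2*4) = -1/4*5/2 = -5/8 ≈ -0.62500)
40*(15 - 17*G) = 40*(15 - 17*(-5/8)) = 40*(15 + 85/8) = 40*(205/8) = 1025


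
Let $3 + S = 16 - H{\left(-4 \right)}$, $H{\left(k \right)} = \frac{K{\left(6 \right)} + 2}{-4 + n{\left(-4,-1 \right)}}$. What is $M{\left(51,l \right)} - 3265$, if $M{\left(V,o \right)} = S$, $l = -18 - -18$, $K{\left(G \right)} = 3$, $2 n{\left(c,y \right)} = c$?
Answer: $- \frac{19507}{6} \approx -3251.2$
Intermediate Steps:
$n{\left(c,y \right)} = \frac{c}{2}$
$l = 0$ ($l = -18 + 18 = 0$)
$H{\left(k \right)} = - \frac{5}{6}$ ($H{\left(k \right)} = \frac{3 + 2}{-4 + \frac{1}{2} \left(-4\right)} = \frac{5}{-4 - 2} = \frac{5}{-6} = 5 \left(- \frac{1}{6}\right) = - \frac{5}{6}$)
$S = \frac{83}{6}$ ($S = -3 + \left(16 - - \frac{5}{6}\right) = -3 + \left(16 + \frac{5}{6}\right) = -3 + \frac{101}{6} = \frac{83}{6} \approx 13.833$)
$M{\left(V,o \right)} = \frac{83}{6}$
$M{\left(51,l \right)} - 3265 = \frac{83}{6} - 3265 = - \frac{19507}{6}$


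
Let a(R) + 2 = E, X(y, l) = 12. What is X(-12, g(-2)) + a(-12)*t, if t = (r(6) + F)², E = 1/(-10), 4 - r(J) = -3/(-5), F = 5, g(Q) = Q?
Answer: -17022/125 ≈ -136.18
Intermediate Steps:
r(J) = 17/5 (r(J) = 4 - (-3)/(-5) = 4 - (-3)*(-1)/5 = 4 - 1*⅗ = 4 - ⅗ = 17/5)
E = -⅒ ≈ -0.10000
a(R) = -21/10 (a(R) = -2 - ⅒ = -21/10)
t = 1764/25 (t = (17/5 + 5)² = (42/5)² = 1764/25 ≈ 70.560)
X(-12, g(-2)) + a(-12)*t = 12 - 21/10*1764/25 = 12 - 18522/125 = -17022/125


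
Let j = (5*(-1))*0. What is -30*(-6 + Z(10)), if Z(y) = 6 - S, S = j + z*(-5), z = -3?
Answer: 450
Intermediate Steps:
j = 0 (j = -5*0 = 0)
S = 15 (S = 0 - 3*(-5) = 0 + 15 = 15)
Z(y) = -9 (Z(y) = 6 - 1*15 = 6 - 15 = -9)
-30*(-6 + Z(10)) = -30*(-6 - 9) = -30*(-15) = 450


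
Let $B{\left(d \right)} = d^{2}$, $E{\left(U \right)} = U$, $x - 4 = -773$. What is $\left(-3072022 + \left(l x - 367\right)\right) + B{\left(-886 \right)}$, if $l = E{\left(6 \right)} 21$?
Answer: $-2384287$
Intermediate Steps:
$x = -769$ ($x = 4 - 773 = -769$)
$l = 126$ ($l = 6 \cdot 21 = 126$)
$\left(-3072022 + \left(l x - 367\right)\right) + B{\left(-886 \right)} = \left(-3072022 + \left(126 \left(-769\right) - 367\right)\right) + \left(-886\right)^{2} = \left(-3072022 - 97261\right) + 784996 = -3169283 + 784996 = -2384287$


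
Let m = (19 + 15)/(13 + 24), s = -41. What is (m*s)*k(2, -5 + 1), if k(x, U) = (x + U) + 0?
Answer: 2788/37 ≈ 75.351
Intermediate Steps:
m = 34/37 ≈ 0.91892
k(x, U) = U + x (k(x, U) = (U + x) + 0 = U + x)
(m*s)*k(2, -5 + 1) = ((34/37)*(-41))*((-5 + 1) + 2) = -1394*(-4 + 2)/37 = -1394/37*(-2) = 2788/37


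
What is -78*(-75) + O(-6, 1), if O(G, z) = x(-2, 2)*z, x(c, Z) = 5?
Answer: 5855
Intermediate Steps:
O(G, z) = 5*z
-78*(-75) + O(-6, 1) = -78*(-75) + 5*1 = 5850 + 5 = 5855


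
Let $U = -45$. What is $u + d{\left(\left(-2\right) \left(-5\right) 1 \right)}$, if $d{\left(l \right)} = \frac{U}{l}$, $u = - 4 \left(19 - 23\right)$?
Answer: $\frac{23}{2} \approx 11.5$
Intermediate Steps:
$u = 16$ ($u = \left(-4\right) \left(-4\right) = 16$)
$d{\left(l \right)} = - \frac{45}{l}$
$u + d{\left(\left(-2\right) \left(-5\right) 1 \right)} = 16 - \frac{45}{\left(-2\right) \left(-5\right) 1} = 16 - \frac{45}{10 \cdot 1} = 16 - \frac{45}{10} = 16 - \frac{9}{2} = \frac{23}{2}$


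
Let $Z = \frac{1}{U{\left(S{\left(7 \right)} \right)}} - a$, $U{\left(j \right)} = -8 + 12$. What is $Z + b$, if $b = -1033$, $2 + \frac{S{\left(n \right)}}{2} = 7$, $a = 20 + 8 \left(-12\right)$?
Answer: $- \frac{3827}{4} \approx -956.75$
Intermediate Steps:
$a = -76$ ($a = 20 - 96 = -76$)
$S{\left(n \right)} = 10$ ($S{\left(n \right)} = -4 + 2 \cdot 7 = -4 + 14 = 10$)
$U{\left(j \right)} = 4$
$Z = \frac{305}{4}$ ($Z = \frac{1}{4} - -76 = \frac{1}{4} + 76 = \frac{305}{4} \approx 76.25$)
$Z + b = \frac{305}{4} - 1033 = - \frac{3827}{4}$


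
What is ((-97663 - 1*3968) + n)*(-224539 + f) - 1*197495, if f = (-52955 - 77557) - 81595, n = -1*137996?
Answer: 104631973547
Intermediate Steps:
n = -137996
f = -212107 (f = -130512 - 81595 = -212107)
((-97663 - 1*3968) + n)*(-224539 + f) - 1*197495 = ((-97663 - 1*3968) - 137996)*(-224539 - 212107) - 1*197495 = ((-97663 - 3968) - 137996)*(-436646) - 197495 = (-101631 - 137996)*(-436646) - 197495 = -239627*(-436646) - 197495 = 104632171042 - 197495 = 104631973547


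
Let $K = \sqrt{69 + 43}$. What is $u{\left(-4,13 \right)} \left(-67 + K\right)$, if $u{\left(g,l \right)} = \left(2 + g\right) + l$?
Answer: $-737 + 44 \sqrt{7} \approx -620.59$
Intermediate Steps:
$u{\left(g,l \right)} = 2 + g + l$
$K = 4 \sqrt{7}$ ($K = \sqrt{112} = 4 \sqrt{7} \approx 10.583$)
$u{\left(-4,13 \right)} \left(-67 + K\right) = \left(2 - 4 + 13\right) \left(-67 + 4 \sqrt{7}\right) = 11 \left(-67 + 4 \sqrt{7}\right) = -737 + 44 \sqrt{7}$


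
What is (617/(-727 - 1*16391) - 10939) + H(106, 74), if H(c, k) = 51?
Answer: -186381401/17118 ≈ -10888.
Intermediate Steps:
(617/(-727 - 1*16391) - 10939) + H(106, 74) = (617/(-727 - 1*16391) - 10939) + 51 = (617/(-727 - 16391) - 10939) + 51 = (617/(-17118) - 10939) + 51 = (617*(-1/17118) - 10939) + 51 = (-617/17118 - 10939) + 51 = -187254419/17118 + 51 = -186381401/17118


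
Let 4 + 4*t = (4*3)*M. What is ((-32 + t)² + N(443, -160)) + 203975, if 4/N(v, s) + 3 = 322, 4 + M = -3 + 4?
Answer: 65630745/319 ≈ 2.0574e+5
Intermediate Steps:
M = -3 (M = -4 + (-3 + 4) = -4 + 1 = -3)
t = -10 (t = -1 + ((4*3)*(-3))/4 = -1 + (12*(-3))/4 = -1 + (¼)*(-36) = -1 - 9 = -10)
N(v, s) = 4/319 (N(v, s) = 4/(-3 + 322) = 4/319)
((-32 + t)² + N(443, -160)) + 203975 = ((-32 - 10)² + 4/319) + 203975 = ((-42)² + 4/319) + 203975 = (1764 + 4/319) + 203975 = 562720/319 + 203975 = 65630745/319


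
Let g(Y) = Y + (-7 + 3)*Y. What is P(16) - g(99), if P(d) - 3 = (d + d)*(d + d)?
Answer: 1324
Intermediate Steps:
P(d) = 3 + 4*d² (P(d) = 3 + (d + d)*(d + d) = 3 + (2*d)*(2*d) = 3 + 4*d²)
g(Y) = -3*Y (g(Y) = Y - 4*Y = -3*Y)
P(16) - g(99) = (3 + 4*16²) - (-3)*99 = (3 + 4*256) - 1*(-297) = (3 + 1024) + 297 = 1027 + 297 = 1324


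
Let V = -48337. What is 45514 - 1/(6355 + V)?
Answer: 1910768749/41982 ≈ 45514.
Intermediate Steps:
45514 - 1/(6355 + V) = 45514 - 1/(6355 - 48337) = 45514 - 1/(-41982) = 45514 - 1*(-1/41982) = 45514 + 1/41982 = 1910768749/41982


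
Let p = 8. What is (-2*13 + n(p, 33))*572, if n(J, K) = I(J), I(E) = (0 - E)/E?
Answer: -15444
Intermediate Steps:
I(E) = -1 (I(E) = (-E)/E = -1)
n(J, K) = -1
(-2*13 + n(p, 33))*572 = (-2*13 - 1)*572 = (-26 - 1)*572 = -27*572 = -15444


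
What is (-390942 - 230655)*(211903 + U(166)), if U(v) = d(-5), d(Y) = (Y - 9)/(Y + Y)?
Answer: -658595696634/5 ≈ -1.3172e+11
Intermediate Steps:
d(Y) = (-9 + Y)/(2*Y) (d(Y) = (-9 + Y)/((2*Y)) = (-9 + Y)*(1/(2*Y)) = (-9 + Y)/(2*Y))
U(v) = 7/5 (U(v) = (½)*(-9 - 5)/(-5) = (½)*(-⅕)*(-14) = 7/5)
(-390942 - 230655)*(211903 + U(166)) = (-390942 - 230655)*(211903 + 7/5) = -621597*1059522/5 = -658595696634/5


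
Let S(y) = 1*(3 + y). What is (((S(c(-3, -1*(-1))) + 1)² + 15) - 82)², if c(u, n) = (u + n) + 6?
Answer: 9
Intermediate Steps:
c(u, n) = 6 + n + u (c(u, n) = (n + u) + 6 = 6 + n + u)
S(y) = 3 + y
(((S(c(-3, -1*(-1))) + 1)² + 15) - 82)² = ((((3 + (6 - 1*(-1) - 3)) + 1)² + 15) - 82)² = ((((3 + (6 + 1 - 3)) + 1)² + 15) - 82)² = ((((3 + 4) + 1)² + 15) - 82)² = (((7 + 1)² + 15) - 82)² = ((8² + 15) - 82)² = ((64 + 15) - 82)² = (79 - 82)² = (-3)² = 9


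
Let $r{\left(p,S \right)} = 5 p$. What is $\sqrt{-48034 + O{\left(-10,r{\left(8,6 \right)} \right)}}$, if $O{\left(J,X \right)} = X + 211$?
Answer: $i \sqrt{47783} \approx 218.59 i$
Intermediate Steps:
$O{\left(J,X \right)} = 211 + X$
$\sqrt{-48034 + O{\left(-10,r{\left(8,6 \right)} \right)}} = \sqrt{-48034 + \left(211 + 5 \cdot 8\right)} = \sqrt{-48034 + \left(211 + 40\right)} = \sqrt{-48034 + 251} = \sqrt{-47783} = i \sqrt{47783}$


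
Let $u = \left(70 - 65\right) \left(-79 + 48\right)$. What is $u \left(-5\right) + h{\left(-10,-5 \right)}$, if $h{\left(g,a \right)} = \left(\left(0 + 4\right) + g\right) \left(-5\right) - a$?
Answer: $810$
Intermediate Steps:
$u = -155$ ($u = 5 \left(-31\right) = -155$)
$h{\left(g,a \right)} = -20 - a - 5 g$ ($h{\left(g,a \right)} = \left(4 + g\right) \left(-5\right) - a = \left(-20 - 5 g\right) - a = -20 - a - 5 g$)
$u \left(-5\right) + h{\left(-10,-5 \right)} = \left(-155\right) \left(-5\right) - -35 = 775 + \left(-20 + 5 + 50\right) = 775 + 35 = 810$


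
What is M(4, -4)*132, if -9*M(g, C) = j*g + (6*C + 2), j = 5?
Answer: 88/3 ≈ 29.333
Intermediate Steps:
M(g, C) = -2/9 - 5*g/9 - 2*C/3 (M(g, C) = -(5*g + (6*C + 2))/9 = -(5*g + (2 + 6*C))/9 = -(2 + 5*g + 6*C)/9 = -2/9 - 5*g/9 - 2*C/3)
M(4, -4)*132 = (-2/9 - 5/9*4 - ⅔*(-4))*132 = (-2/9 - 20/9 + 8/3)*132 = (2/9)*132 = 88/3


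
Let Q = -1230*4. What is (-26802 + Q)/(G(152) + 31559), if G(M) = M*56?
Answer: -10574/13357 ≈ -0.79165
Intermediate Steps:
G(M) = 56*M
Q = -4920
(-26802 + Q)/(G(152) + 31559) = (-26802 - 4920)/(56*152 + 31559) = -31722/(8512 + 31559) = -31722/40071 = -31722*1/40071 = -10574/13357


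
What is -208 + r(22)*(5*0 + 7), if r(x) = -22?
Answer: -362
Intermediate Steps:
-208 + r(22)*(5*0 + 7) = -208 - 22*(5*0 + 7) = -208 - 22*(0 + 7) = -208 - 22*7 = -208 - 154 = -362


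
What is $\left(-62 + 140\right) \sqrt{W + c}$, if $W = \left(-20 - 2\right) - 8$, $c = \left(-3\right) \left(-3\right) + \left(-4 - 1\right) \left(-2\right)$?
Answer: $78 i \sqrt{11} \approx 258.7 i$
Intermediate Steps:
$c = 19$ ($c = 9 - -10 = 9 + 10 = 19$)
$W = -30$ ($W = -22 - 8 = -30$)
$\left(-62 + 140\right) \sqrt{W + c} = \left(-62 + 140\right) \sqrt{-30 + 19} = 78 \sqrt{-11} = 78 i \sqrt{11}$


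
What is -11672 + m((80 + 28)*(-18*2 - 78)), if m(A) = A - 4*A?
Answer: 25264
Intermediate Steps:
m(A) = -3*A
-11672 + m((80 + 28)*(-18*2 - 78)) = -11672 - 3*(80 + 28)*(-18*2 - 78) = -11672 - 324*(-36 - 78) = -11672 - 324*(-114) = -11672 - 3*(-12312) = -11672 + 36936 = 25264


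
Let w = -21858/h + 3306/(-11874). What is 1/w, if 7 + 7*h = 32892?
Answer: -65079415/320918509 ≈ -0.20279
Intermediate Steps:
h = 32885/7 (h = -1 + (⅐)*32892 = -1 + 32892/7 = 32885/7 ≈ 4697.9)
w = -320918509/65079415 (w = -21858/32885/7 + 3306/(-11874) = -21858*7/32885 + 3306*(-1/11874) = -153006/32885 - 551/1979 = -320918509/65079415 ≈ -4.9312)
1/w = 1/(-320918509/65079415) = -65079415/320918509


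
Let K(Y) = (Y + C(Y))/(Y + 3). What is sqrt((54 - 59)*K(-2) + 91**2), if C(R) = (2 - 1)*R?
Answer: sqrt(8301) ≈ 91.110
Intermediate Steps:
C(R) = R (C(R) = 1*R = R)
K(Y) = 2*Y/(3 + Y) (K(Y) = (Y + Y)/(Y + 3) = (2*Y)/(3 + Y) = 2*Y/(3 + Y))
sqrt((54 - 59)*K(-2) + 91**2) = sqrt((54 - 59)*(2*(-2)/(3 - 2)) + 91**2) = sqrt(-10*(-2)/1 + 8281) = sqrt(-10*(-2) + 8281) = sqrt(-5*(-4) + 8281) = sqrt(20 + 8281) = sqrt(8301)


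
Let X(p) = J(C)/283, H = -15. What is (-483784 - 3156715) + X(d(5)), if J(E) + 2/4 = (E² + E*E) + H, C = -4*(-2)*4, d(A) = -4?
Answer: -2060518369/566 ≈ -3.6405e+6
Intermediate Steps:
C = 32 (C = 8*4 = 32)
J(E) = -31/2 + 2*E² (J(E) = -½ + ((E² + E*E) - 15) = -½ + ((E² + E²) - 15) = -½ + (2*E² - 15) = -½ + (-15 + 2*E²) = -31/2 + 2*E²)
X(p) = 4065/566 (X(p) = (-31/2 + 2*32²)/283 = (-31/2 + 2*1024)*(1/283) = (-31/2 + 2048)*(1/283) = (4065/2)*(1/283) = 4065/566)
(-483784 - 3156715) + X(d(5)) = (-483784 - 3156715) + 4065/566 = -3640499 + 4065/566 = -2060518369/566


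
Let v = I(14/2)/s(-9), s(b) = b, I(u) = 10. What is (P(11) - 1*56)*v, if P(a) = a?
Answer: 50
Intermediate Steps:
v = -10/9 (v = 10/(-9) = 10*(-⅑) = -10/9 ≈ -1.1111)
(P(11) - 1*56)*v = (11 - 1*56)*(-10/9) = (11 - 56)*(-10/9) = -45*(-10/9) = 50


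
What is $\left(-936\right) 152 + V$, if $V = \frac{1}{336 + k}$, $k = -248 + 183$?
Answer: $- \frac{38555711}{271} \approx -1.4227 \cdot 10^{5}$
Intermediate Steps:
$k = -65$
$V = \frac{1}{271}$ ($V = \frac{1}{336 - 65} = \frac{1}{271} \approx 0.00369$)
$\left(-936\right) 152 + V = \left(-936\right) 152 + \frac{1}{271} = -142272 + \frac{1}{271} = - \frac{38555711}{271}$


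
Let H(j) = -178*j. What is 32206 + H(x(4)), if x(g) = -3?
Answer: 32740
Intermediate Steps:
32206 + H(x(4)) = 32206 - 178*(-3) = 32206 + 534 = 32740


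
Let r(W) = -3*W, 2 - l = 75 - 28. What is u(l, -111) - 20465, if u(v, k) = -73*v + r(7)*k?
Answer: -14849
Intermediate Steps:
l = -45 (l = 2 - (75 - 28) = 2 - 1*47 = 2 - 47 = -45)
u(v, k) = -73*v - 21*k (u(v, k) = -73*v + (-3*7)*k = -73*v - 21*k)
u(l, -111) - 20465 = (-73*(-45) - 21*(-111)) - 20465 = (3285 + 2331) - 20465 = 5616 - 20465 = -14849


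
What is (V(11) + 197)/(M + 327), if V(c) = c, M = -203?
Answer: 52/31 ≈ 1.6774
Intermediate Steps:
(V(11) + 197)/(M + 327) = (11 + 197)/(-203 + 327) = 208/124 = 208*(1/124) = 52/31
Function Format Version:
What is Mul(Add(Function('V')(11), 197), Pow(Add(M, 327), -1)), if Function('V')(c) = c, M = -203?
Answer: Rational(52, 31) ≈ 1.6774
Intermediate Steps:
Mul(Add(Function('V')(11), 197), Pow(Add(M, 327), -1)) = Mul(Add(11, 197), Pow(Add(-203, 327), -1)) = Mul(208, Pow(124, -1)) = Mul(208, Rational(1, 124)) = Rational(52, 31)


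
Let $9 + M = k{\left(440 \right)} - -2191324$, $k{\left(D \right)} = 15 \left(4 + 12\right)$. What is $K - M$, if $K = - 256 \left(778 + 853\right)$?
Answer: $-2609091$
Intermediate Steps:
$k{\left(D \right)} = 240$ ($k{\left(D \right)} = 15 \cdot 16 = 240$)
$M = 2191555$ ($M = -9 + \left(240 - -2191324\right) = -9 + \left(240 + 2191324\right) = -9 + 2191564 = 2191555$)
$K = -417536$ ($K = \left(-256\right) 1631 = -417536$)
$K - M = -417536 - 2191555 = -2609091$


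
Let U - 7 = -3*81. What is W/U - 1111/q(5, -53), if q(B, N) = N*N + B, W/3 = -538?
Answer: 534950/83013 ≈ 6.4442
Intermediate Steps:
W = -1614 (W = 3*(-538) = -1614)
U = -236 (U = 7 - 3*81 = 7 - 243 = -236)
q(B, N) = B + N² (q(B, N) = N² + B = B + N²)
W/U - 1111/q(5, -53) = -1614/(-236) - 1111/(5 + (-53)²) = -1614*(-1/236) - 1111/(5 + 2809) = 807/118 - 1111/2814 = 534950/83013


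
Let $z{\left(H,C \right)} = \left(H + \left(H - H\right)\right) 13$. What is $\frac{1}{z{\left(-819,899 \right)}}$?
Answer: $- \frac{1}{10647} \approx -9.3923 \cdot 10^{-5}$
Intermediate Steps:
$z{\left(H,C \right)} = 13 H$ ($z{\left(H,C \right)} = \left(H + 0\right) 13 = H 13 = 13 H$)
$\frac{1}{z{\left(-819,899 \right)}} = \frac{1}{13 \left(-819\right)} = \frac{1}{-10647} = - \frac{1}{10647}$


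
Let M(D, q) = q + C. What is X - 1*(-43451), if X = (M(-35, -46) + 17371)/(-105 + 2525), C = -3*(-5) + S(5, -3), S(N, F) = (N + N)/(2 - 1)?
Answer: 10516877/242 ≈ 43458.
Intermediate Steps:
S(N, F) = 2*N (S(N, F) = (2*N)/1 = (2*N)*1 = 2*N)
C = 25 (C = -3*(-5) + 2*5 = 15 + 10 = 25)
M(D, q) = 25 + q (M(D, q) = q + 25 = 25 + q)
X = 1735/242 (X = ((25 - 46) + 17371)/(-105 + 2525) = (-21 + 17371)/2420 = 17350*(1/2420) = 1735/242 ≈ 7.1694)
X - 1*(-43451) = 1735/242 - 1*(-43451) = 1735/242 + 43451 = 10516877/242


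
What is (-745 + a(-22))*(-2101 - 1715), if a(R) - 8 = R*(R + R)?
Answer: -881496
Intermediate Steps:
a(R) = 8 + 2*R**2 (a(R) = 8 + R*(R + R) = 8 + R*(2*R) = 8 + 2*R**2)
(-745 + a(-22))*(-2101 - 1715) = (-745 + (8 + 2*(-22)**2))*(-2101 - 1715) = (-745 + (8 + 2*484))*(-3816) = (-745 + (8 + 968))*(-3816) = (-745 + 976)*(-3816) = 231*(-3816) = -881496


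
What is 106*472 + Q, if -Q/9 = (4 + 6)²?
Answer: 49132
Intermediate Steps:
Q = -900 (Q = -9*(4 + 6)² = -9*10² = -9*100 = -900)
106*472 + Q = 106*472 - 900 = 50032 - 900 = 49132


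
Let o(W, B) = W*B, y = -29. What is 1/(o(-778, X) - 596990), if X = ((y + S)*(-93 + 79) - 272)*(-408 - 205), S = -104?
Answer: 1/757696270 ≈ 1.3198e-9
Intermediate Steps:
X = -974670 (X = ((-29 - 104)*(-93 + 79) - 272)*(-408 - 205) = (-133*(-14) - 272)*(-613) = (1862 - 272)*(-613) = 1590*(-613) = -974670)
o(W, B) = B*W
1/(o(-778, X) - 596990) = 1/(-974670*(-778) - 596990) = 1/(758293260 - 596990) = 1/757696270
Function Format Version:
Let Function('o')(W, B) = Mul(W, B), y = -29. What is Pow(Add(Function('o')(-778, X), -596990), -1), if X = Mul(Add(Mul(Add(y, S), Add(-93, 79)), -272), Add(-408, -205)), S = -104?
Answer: Rational(1, 757696270) ≈ 1.3198e-9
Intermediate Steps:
X = -974670 (X = Mul(Add(Mul(Add(-29, -104), Add(-93, 79)), -272), Add(-408, -205)) = Mul(Add(Mul(-133, -14), -272), -613) = Mul(Add(1862, -272), -613) = Mul(1590, -613) = -974670)
Function('o')(W, B) = Mul(B, W)
Pow(Add(Function('o')(-778, X), -596990), -1) = Pow(Add(Mul(-974670, -778), -596990), -1) = Pow(Add(758293260, -596990), -1) = Pow(757696270, -1) = Rational(1, 757696270)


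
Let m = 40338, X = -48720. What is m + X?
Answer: -8382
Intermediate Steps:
m + X = 40338 - 48720 = -8382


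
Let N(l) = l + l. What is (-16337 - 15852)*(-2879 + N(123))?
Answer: 84753637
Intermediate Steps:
N(l) = 2*l
(-16337 - 15852)*(-2879 + N(123)) = (-16337 - 15852)*(-2879 + 2*123) = -32189*(-2879 + 246) = -32189*(-2633) = 84753637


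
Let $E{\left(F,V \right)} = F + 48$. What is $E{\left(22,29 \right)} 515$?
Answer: $36050$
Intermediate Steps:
$E{\left(F,V \right)} = 48 + F$
$E{\left(22,29 \right)} 515 = \left(48 + 22\right) 515 = 70 \cdot 515 = 36050$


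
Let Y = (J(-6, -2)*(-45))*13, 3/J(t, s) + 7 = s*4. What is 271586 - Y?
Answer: 271469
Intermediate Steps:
J(t, s) = 3/(-7 + 4*s) (J(t, s) = 3/(-7 + s*4) = 3/(-7 + 4*s))
Y = 117 (Y = ((3/(-7 + 4*(-2)))*(-45))*13 = ((3/(-7 - 8))*(-45))*13 = ((3/(-15))*(-45))*13 = ((3*(-1/15))*(-45))*13 = -⅕*(-45)*13 = 9*13 = 117)
271586 - Y = 271586 - 1*117 = 271586 - 117 = 271469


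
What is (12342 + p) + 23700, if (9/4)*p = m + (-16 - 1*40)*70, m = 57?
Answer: 308926/9 ≈ 34325.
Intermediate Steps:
p = -15452/9 (p = 4*(57 + (-16 - 1*40)*70)/9 = 4*(57 + (-16 - 40)*70)/9 = 4*(57 - 56*70)/9 = 4*(57 - 3920)/9 = (4/9)*(-3863) = -15452/9 ≈ -1716.9)
(12342 + p) + 23700 = (12342 - 15452/9) + 23700 = 95626/9 + 23700 = 308926/9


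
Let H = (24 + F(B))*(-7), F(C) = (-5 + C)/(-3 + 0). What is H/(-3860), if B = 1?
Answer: 133/2895 ≈ 0.045941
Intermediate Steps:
F(C) = 5/3 - C/3 (F(C) = (-5 + C)/(-3) = (-5 + C)*(-1/3) = 5/3 - C/3)
H = -532/3 (H = (24 + (5/3 - 1/3*1))*(-7) = (24 + (5/3 - 1/3))*(-7) = (24 + 4/3)*(-7) = (76/3)*(-7) = -532/3 ≈ -177.33)
H/(-3860) = -532/3/(-3860) = -532/3*(-1/3860) = 133/2895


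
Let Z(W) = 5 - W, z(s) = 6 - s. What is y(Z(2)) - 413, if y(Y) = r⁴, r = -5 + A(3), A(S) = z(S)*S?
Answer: -157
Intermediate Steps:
A(S) = S*(6 - S) (A(S) = (6 - S)*S = S*(6 - S))
r = 4 (r = -5 + 3*(6 - 1*3) = -5 + 3*(6 - 3) = -5 + 3*3 = -5 + 9 = 4)
y(Y) = 256 (y(Y) = 4⁴ = 256)
y(Z(2)) - 413 = 256 - 413 = -157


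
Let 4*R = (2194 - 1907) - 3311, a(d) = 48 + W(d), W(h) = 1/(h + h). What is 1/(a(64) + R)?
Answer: -128/90623 ≈ -0.0014124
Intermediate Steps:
W(h) = 1/(2*h)
a(d) = 48 + 1/(2*d)
R = -756 (R = ((2194 - 1907) - 3311)/4 = (287 - 3311)/4 = (¼)*(-3024) = -756)
1/(a(64) + R) = 1/((48 + (½)/64) - 756) = 1/((48 + (½)*(1/64)) - 756) = 1/((48 + 1/128) - 756) = 1/(6145/128 - 756) = 1/(-90623/128) = -128/90623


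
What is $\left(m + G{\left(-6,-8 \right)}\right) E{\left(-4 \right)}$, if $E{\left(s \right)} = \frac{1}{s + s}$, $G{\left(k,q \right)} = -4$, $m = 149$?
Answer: $- \frac{145}{8} \approx -18.125$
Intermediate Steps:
$E{\left(s \right)} = \frac{1}{2 s}$
$\left(m + G{\left(-6,-8 \right)}\right) E{\left(-4 \right)} = \left(149 - 4\right) \frac{1}{2 \left(-4\right)} = 145 \cdot \frac{1}{2} \left(- \frac{1}{4}\right) = 145 \left(- \frac{1}{8}\right) = - \frac{145}{8}$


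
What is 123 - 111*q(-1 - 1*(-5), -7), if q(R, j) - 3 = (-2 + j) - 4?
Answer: 1233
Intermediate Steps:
q(R, j) = -3 + j (q(R, j) = 3 + ((-2 + j) - 4) = 3 + (-6 + j) = -3 + j)
123 - 111*q(-1 - 1*(-5), -7) = 123 - 111*(-3 - 7) = 123 - 111*(-10) = 123 + 1110 = 1233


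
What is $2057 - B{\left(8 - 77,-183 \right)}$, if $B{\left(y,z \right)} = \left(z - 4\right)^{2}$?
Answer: $-32912$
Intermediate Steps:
$B{\left(y,z \right)} = \left(-4 + z\right)^{2}$
$2057 - B{\left(8 - 77,-183 \right)} = 2057 - \left(-4 - 183\right)^{2} = 2057 - \left(-187\right)^{2} = 2057 - 34969 = -32912$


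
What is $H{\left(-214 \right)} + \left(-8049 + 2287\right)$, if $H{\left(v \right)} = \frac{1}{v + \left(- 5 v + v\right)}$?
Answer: $- \frac{3699203}{642} \approx -5762.0$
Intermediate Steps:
$H{\left(v \right)} = - \frac{1}{3 v}$ ($H{\left(v \right)} = \frac{1}{v - 4 v} = \frac{1}{\left(-3\right) v} = - \frac{1}{3 v}$)
$H{\left(-214 \right)} + \left(-8049 + 2287\right) = - \frac{1}{3 \left(-214\right)} + \left(-8049 + 2287\right) = \left(- \frac{1}{3}\right) \left(- \frac{1}{214}\right) - 5762 = \frac{1}{642} - 5762 = - \frac{3699203}{642}$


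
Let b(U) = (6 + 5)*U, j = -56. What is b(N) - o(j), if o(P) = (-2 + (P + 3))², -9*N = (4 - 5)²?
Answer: -27236/9 ≈ -3026.2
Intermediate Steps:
N = -⅑ (N = -(4 - 5)²/9 = -⅑*(-1)² = -⅑*1 = -⅑ ≈ -0.11111)
b(U) = 11*U
o(P) = (1 + P)² (o(P) = (-2 + (3 + P))² = (1 + P)²)
b(N) - o(j) = 11*(-⅑) - (1 - 56)² = -11/9 - 1*(-55)² = -11/9 - 1*3025 = -11/9 - 3025 = -27236/9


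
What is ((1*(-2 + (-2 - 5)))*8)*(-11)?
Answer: 792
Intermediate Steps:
((1*(-2 + (-2 - 5)))*8)*(-11) = ((1*(-2 - 7))*8)*(-11) = ((1*(-9))*8)*(-11) = -9*8*(-11) = -72*(-11) = 792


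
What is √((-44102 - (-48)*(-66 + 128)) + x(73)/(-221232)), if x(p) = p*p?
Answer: I*√125803473940947/55308 ≈ 202.8*I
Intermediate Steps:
x(p) = p²
√((-44102 - (-48)*(-66 + 128)) + x(73)/(-221232)) = √((-44102 - (-48)*(-66 + 128)) + 73²/(-221232)) = √((-44102 - (-48)*62) + 5329*(-1/221232)) = √((-44102 - 1*(-2976)) - 5329/221232) = √((-44102 + 2976) - 5329/221232) = √(-41126 - 5329/221232) = √(-9098392561/221232) = I*√125803473940947/55308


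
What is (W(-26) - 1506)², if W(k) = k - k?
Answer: 2268036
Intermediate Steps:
W(k) = 0
(W(-26) - 1506)² = (0 - 1506)² = (-1506)² = 2268036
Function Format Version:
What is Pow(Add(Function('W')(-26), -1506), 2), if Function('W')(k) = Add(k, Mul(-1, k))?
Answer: 2268036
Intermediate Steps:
Function('W')(k) = 0
Pow(Add(Function('W')(-26), -1506), 2) = Pow(Add(0, -1506), 2) = Pow(-1506, 2) = 2268036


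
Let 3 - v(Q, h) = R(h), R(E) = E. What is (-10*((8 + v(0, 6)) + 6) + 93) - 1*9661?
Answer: -9678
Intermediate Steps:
v(Q, h) = 3 - h
(-10*((8 + v(0, 6)) + 6) + 93) - 1*9661 = (-10*((8 + (3 - 1*6)) + 6) + 93) - 1*9661 = (-10*((8 + (3 - 6)) + 6) + 93) - 9661 = (-10*((8 - 3) + 6) + 93) - 9661 = (-10*(5 + 6) + 93) - 9661 = (-10*11 + 93) - 9661 = (-110 + 93) - 9661 = -17 - 9661 = -9678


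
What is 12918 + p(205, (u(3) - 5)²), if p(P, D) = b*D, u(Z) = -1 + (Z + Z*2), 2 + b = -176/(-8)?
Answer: 13098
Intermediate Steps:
b = 20 (b = -2 - 176/(-8) = -2 - 176*(-⅛) = -2 + 22 = 20)
u(Z) = -1 + 3*Z (u(Z) = -1 + (Z + 2*Z) = -1 + 3*Z)
p(P, D) = 20*D
12918 + p(205, (u(3) - 5)²) = 12918 + 20*((-1 + 3*3) - 5)² = 12918 + 20*((-1 + 9) - 5)² = 12918 + 20*(8 - 5)² = 12918 + 20*3² = 12918 + 20*9 = 12918 + 180 = 13098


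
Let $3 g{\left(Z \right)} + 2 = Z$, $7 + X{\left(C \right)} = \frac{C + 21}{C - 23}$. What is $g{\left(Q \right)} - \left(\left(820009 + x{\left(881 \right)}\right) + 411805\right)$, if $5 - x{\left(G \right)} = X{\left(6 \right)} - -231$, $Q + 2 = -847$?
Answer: $- \frac{62825893}{51} \approx -1.2319 \cdot 10^{6}$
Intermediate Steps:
$Q = -849$ ($Q = -2 - 847 = -849$)
$X{\left(C \right)} = -7 + \frac{21 + C}{-23 + C}$ ($X{\left(C \right)} = -7 + \frac{C + 21}{C - 23} = -7 + \frac{21 + C}{-23 + C}$)
$g{\left(Z \right)} = - \frac{2}{3} + \frac{Z}{3}$
$x{\left(G \right)} = - \frac{3696}{17}$ ($x{\left(G \right)} = 5 - \left(\frac{2 \left(91 - 18\right)}{-23 + 6} - -231\right) = 5 - \left(\frac{2 \left(91 - 18\right)}{-17} + 231\right) = 5 - \left(2 \left(- \frac{1}{17}\right) 73 + 231\right) = 5 - \left(- \frac{146}{17} + 231\right) = 5 - \frac{3781}{17} = - \frac{3696}{17}$)
$g{\left(Q \right)} - \left(\left(820009 + x{\left(881 \right)}\right) + 411805\right) = \left(- \frac{2}{3} + \frac{1}{3} \left(-849\right)\right) - \left(\left(820009 - \frac{3696}{17}\right) + 411805\right) = \left(- \frac{2}{3} - 283\right) - \left(\frac{13936457}{17} + 411805\right) = - \frac{851}{3} - \frac{20937142}{17} = - \frac{62825893}{51}$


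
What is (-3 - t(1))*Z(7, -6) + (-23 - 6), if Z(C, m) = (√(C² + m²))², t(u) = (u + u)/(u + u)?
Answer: -369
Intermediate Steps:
t(u) = 1 (t(u) = (2*u)/((2*u)) = (2*u)*(1/(2*u)) = 1)
Z(C, m) = C² + m²
(-3 - t(1))*Z(7, -6) + (-23 - 6) = (-3 - 1*1)*(7² + (-6)²) + (-23 - 6) = (-3 - 1)*(49 + 36) - 29 = -4*85 - 29 = -340 - 29 = -369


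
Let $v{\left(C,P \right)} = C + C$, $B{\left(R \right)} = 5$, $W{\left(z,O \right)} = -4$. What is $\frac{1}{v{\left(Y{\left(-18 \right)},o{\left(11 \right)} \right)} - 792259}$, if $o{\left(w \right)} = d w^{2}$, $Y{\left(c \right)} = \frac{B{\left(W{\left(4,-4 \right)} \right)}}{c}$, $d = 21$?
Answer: $- \frac{9}{7130336} \approx -1.2622 \cdot 10^{-6}$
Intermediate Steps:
$Y{\left(c \right)} = \frac{5}{c}$
$o{\left(w \right)} = 21 w^{2}$
$v{\left(C,P \right)} = 2 C$
$\frac{1}{v{\left(Y{\left(-18 \right)},o{\left(11 \right)} \right)} - 792259} = \frac{1}{2 \frac{5}{-18} - 792259} = \frac{1}{2 \cdot 5 \left(- \frac{1}{18}\right) - 792259} = \frac{1}{2 \left(- \frac{5}{18}\right) - 792259} = \frac{1}{- \frac{5}{9} - 792259} = \frac{1}{- \frac{7130336}{9}} = - \frac{9}{7130336}$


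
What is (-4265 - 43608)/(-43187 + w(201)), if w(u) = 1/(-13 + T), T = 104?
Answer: 4356443/3930016 ≈ 1.1085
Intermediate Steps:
w(u) = 1/91 (w(u) = 1/(-13 + 104) = 1/91)
(-4265 - 43608)/(-43187 + w(201)) = (-4265 - 43608)/(-43187 + 1/91) = -47873/(-3930016/91) = -47873*(-91/3930016) = 4356443/3930016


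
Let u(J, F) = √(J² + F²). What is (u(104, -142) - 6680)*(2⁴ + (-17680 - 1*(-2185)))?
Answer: 103399720 - 30958*√7745 ≈ 1.0068e+8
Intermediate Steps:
u(J, F) = √(F² + J²)
(u(104, -142) - 6680)*(2⁴ + (-17680 - 1*(-2185))) = (√((-142)² + 104²) - 6680)*(2⁴ + (-17680 - 1*(-2185))) = (√(20164 + 10816) - 6680)*(16 + (-17680 + 2185)) = (√30980 - 6680)*(16 - 15495) = (2*√7745 - 6680)*(-15479) = (-6680 + 2*√7745)*(-15479) = 103399720 - 30958*√7745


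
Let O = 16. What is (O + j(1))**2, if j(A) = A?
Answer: 289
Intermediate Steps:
(O + j(1))**2 = (16 + 1)**2 = 17**2 = 289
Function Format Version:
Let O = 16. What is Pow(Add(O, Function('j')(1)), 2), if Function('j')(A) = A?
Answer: 289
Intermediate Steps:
Pow(Add(O, Function('j')(1)), 2) = Pow(Add(16, 1), 2) = Pow(17, 2) = 289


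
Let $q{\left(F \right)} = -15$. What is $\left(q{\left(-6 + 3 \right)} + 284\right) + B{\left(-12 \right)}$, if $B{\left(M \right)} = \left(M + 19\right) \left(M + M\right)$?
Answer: $101$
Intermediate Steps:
$B{\left(M \right)} = 2 M \left(19 + M\right)$ ($B{\left(M \right)} = \left(19 + M\right) 2 M = 2 M \left(19 + M\right)$)
$\left(q{\left(-6 + 3 \right)} + 284\right) + B{\left(-12 \right)} = \left(-15 + 284\right) + 2 \left(-12\right) \left(19 - 12\right) = 269 + 2 \left(-12\right) 7 = 269 - 168 = 101$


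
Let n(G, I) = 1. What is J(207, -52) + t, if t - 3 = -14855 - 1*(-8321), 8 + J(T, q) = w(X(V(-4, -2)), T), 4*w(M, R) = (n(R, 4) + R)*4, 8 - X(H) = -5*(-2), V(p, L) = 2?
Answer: -6331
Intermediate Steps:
X(H) = -2 (X(H) = 8 - (-5)*(-2) = 8 - 1*10 = 8 - 10 = -2)
w(M, R) = 1 + R (w(M, R) = ((1 + R)*4)/4 = (4 + 4*R)/4 = 1 + R)
J(T, q) = -7 + T (J(T, q) = -8 + (1 + T) = -7 + T)
t = -6531 (t = 3 + (-14855 - 1*(-8321)) = 3 + (-14855 + 8321) = 3 - 6534 = -6531)
J(207, -52) + t = (-7 + 207) - 6531 = 200 - 6531 = -6331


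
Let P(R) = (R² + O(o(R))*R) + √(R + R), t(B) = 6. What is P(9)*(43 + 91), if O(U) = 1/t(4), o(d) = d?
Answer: 11055 + 402*√2 ≈ 11624.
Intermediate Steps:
O(U) = ⅙ (O(U) = 1/6 = 1*(⅙) = ⅙)
P(R) = R² + R/6 + √2*√R (P(R) = (R² + R/6) + √(R + R) = (R² + R/6) + √(2*R) = (R² + R/6) + √2*√R = R² + R/6 + √2*√R)
P(9)*(43 + 91) = (9² + (⅙)*9 + √2*√9)*(43 + 91) = (81 + 3/2 + √2*3)*134 = (81 + 3/2 + 3*√2)*134 = (165/2 + 3*√2)*134 = 11055 + 402*√2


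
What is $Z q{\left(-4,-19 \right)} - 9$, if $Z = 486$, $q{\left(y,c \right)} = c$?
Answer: $-9243$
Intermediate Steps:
$Z q{\left(-4,-19 \right)} - 9 = 486 \left(-19\right) - 9 = -9234 + \left(0 - 9\right) = -9234 - 9 = -9243$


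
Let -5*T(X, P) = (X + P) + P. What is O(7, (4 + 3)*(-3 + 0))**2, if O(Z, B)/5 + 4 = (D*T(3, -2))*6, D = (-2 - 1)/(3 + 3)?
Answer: 529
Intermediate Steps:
T(X, P) = -2*P/5 - X/5 (T(X, P) = -((X + P) + P)/5 = -((P + X) + P)/5 = -(X + 2*P)/5 = -2*P/5 - X/5)
D = -1/2 (D = -3/6 = -3*1/6 = -1/2 ≈ -0.50000)
O(Z, B) = -23 (O(Z, B) = -20 + 5*(-(-2/5*(-2) - 1/5*3)/2*6) = -20 + 5*(-(4/5 - 3/5)/2*6) = -20 + 5*(-1/2*1/5*6) = -20 + 5*(-1/10*6) = -20 + 5*(-3/5) = -20 - 3 = -23)
O(7, (4 + 3)*(-3 + 0))**2 = (-23)**2 = 529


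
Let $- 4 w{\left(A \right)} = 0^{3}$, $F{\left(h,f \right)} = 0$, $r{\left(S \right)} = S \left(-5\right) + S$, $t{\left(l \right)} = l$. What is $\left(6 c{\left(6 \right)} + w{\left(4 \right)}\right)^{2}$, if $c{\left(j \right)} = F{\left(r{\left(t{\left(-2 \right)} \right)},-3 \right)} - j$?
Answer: $1296$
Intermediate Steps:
$r{\left(S \right)} = - 4 S$ ($r{\left(S \right)} = - 5 S + S = - 4 S$)
$w{\left(A \right)} = 0$ ($w{\left(A \right)} = - \frac{0^{3}}{4} = \left(- \frac{1}{4}\right) 0 = 0$)
$c{\left(j \right)} = - j$ ($c{\left(j \right)} = 0 - j = - j$)
$\left(6 c{\left(6 \right)} + w{\left(4 \right)}\right)^{2} = \left(6 \left(\left(-1\right) 6\right) + 0\right)^{2} = \left(6 \left(-6\right) + 0\right)^{2} = \left(-36 + 0\right)^{2} = \left(-36\right)^{2} = 1296$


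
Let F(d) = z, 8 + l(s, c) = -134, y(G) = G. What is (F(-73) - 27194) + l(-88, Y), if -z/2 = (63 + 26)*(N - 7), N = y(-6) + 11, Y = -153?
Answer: -26980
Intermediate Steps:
N = 5 (N = -6 + 11 = 5)
l(s, c) = -142 (l(s, c) = -8 - 134 = -142)
z = 356 (z = -2*(63 + 26)*(5 - 7) = -178*(-2) = -2*(-178) = 356)
F(d) = 356
(F(-73) - 27194) + l(-88, Y) = (356 - 27194) - 142 = -26838 - 142 = -26980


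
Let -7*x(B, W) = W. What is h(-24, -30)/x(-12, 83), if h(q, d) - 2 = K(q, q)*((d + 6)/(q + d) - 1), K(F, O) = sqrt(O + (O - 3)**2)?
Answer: -14/83 + 35*sqrt(705)/747 ≈ 1.0754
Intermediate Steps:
K(F, O) = sqrt(O + (-3 + O)**2)
x(B, W) = -W/7
h(q, d) = 2 + sqrt(q + (-3 + q)**2)*(-1 + (6 + d)/(d + q)) (h(q, d) = 2 + sqrt(q + (-3 + q)**2)*((d + 6)/(q + d) - 1) = 2 + sqrt(q + (-3 + q)**2)*((6 + d)/(d + q) - 1) = 2 + sqrt(q + (-3 + q)**2)*(-1 + (6 + d)/(d + q)))
h(-24, -30)/x(-12, 83) = ((2*(-30) + 2*(-24) + 6*sqrt(-24 + (-3 - 24)**2) - 1*(-24)*sqrt(-24 + (-3 - 24)**2))/(-30 - 24))/((-1/7*83)) = ((-60 - 48 + 6*sqrt(-24 + (-27)**2) - 1*(-24)*sqrt(-24 + (-27)**2))/(-54))/(-83/7) = -(-60 - 48 + 6*sqrt(-24 + 729) - 1*(-24)*sqrt(-24 + 729))/54*(-7/83) = -(-60 - 48 + 6*sqrt(705) - 1*(-24)*sqrt(705))/54*(-7/83) = -(-60 - 48 + 6*sqrt(705) + 24*sqrt(705))/54*(-7/83) = -(-108 + 30*sqrt(705))/54*(-7/83) = (2 - 5*sqrt(705)/9)*(-7/83) = -14/83 + 35*sqrt(705)/747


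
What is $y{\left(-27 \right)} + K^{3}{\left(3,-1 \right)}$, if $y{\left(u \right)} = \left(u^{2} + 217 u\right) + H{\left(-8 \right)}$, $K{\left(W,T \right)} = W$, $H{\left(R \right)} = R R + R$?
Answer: $-5047$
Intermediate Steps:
$H{\left(R \right)} = R + R^{2}$ ($H{\left(R \right)} = R^{2} + R = R + R^{2}$)
$y{\left(u \right)} = 56 + u^{2} + 217 u$ ($y{\left(u \right)} = \left(u^{2} + 217 u\right) - 8 \left(1 - 8\right) = \left(u^{2} + 217 u\right) - -56 = \left(u^{2} + 217 u\right) + 56 = 56 + u^{2} + 217 u$)
$y{\left(-27 \right)} + K^{3}{\left(3,-1 \right)} = \left(56 + \left(-27\right)^{2} + 217 \left(-27\right)\right) + 3^{3} = \left(56 + 729 - 5859\right) + 27 = -5074 + 27 = -5047$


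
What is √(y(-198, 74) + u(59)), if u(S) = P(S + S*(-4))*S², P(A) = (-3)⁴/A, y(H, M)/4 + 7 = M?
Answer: 5*I*√53 ≈ 36.401*I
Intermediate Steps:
y(H, M) = -28 + 4*M
P(A) = 81/A
u(S) = -27*S (u(S) = (81/(S + S*(-4)))*S² = (81/(S - 4*S))*S² = (81/((-3*S)))*S² = (81*(-1/(3*S)))*S² = (-27/S)*S² = -27*S)
√(y(-198, 74) + u(59)) = √((-28 + 4*74) - 27*59) = √((-28 + 296) - 1593) = √(268 - 1593) = √(-1325) = 5*I*√53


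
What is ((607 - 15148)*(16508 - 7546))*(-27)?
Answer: 3518543934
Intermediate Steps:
((607 - 15148)*(16508 - 7546))*(-27) = -14541*8962*(-27) = -130316442*(-27) = 3518543934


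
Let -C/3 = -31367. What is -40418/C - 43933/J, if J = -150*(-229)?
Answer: -87658691/51307450 ≈ -1.7085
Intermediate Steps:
C = 94101 (C = -3*(-31367) = 94101)
J = 34350
-40418/C - 43933/J = -40418/94101 - 43933/34350 = -40418*1/94101 - 43933*1/34350 = -5774/13443 - 43933/34350 = -87658691/51307450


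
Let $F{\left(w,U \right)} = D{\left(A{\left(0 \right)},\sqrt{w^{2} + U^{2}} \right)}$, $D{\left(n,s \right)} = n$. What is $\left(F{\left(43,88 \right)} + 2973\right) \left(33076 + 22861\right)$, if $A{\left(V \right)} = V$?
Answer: $166300701$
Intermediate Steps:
$F{\left(w,U \right)} = 0$
$\left(F{\left(43,88 \right)} + 2973\right) \left(33076 + 22861\right) = \left(0 + 2973\right) \left(33076 + 22861\right) = 2973 \cdot 55937 = 166300701$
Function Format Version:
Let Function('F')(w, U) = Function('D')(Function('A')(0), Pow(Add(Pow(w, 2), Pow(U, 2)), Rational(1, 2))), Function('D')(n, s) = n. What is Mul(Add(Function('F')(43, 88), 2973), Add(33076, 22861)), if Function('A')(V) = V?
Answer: 166300701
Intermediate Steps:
Function('F')(w, U) = 0
Mul(Add(Function('F')(43, 88), 2973), Add(33076, 22861)) = Mul(Add(0, 2973), Add(33076, 22861)) = Mul(2973, 55937) = 166300701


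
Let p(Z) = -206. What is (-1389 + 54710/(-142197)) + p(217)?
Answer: -226858925/142197 ≈ -1595.4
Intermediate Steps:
(-1389 + 54710/(-142197)) + p(217) = (-1389 + 54710/(-142197)) - 206 = (-1389 + 54710*(-1/142197)) - 206 = (-1389 - 54710/142197) - 206 = -197566343/142197 - 206 = -226858925/142197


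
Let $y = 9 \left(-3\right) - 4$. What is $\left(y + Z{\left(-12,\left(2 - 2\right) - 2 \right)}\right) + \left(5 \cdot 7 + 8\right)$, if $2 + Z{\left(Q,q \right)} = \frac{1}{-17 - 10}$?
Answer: $\frac{269}{27} \approx 9.963$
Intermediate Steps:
$y = -31$ ($y = -27 - 4 = -31$)
$Z{\left(Q,q \right)} = - \frac{55}{27}$ ($Z{\left(Q,q \right)} = -2 + \frac{1}{-17 - 10} = -2 + \frac{1}{-27} = -2 - \frac{1}{27} = - \frac{55}{27}$)
$\left(y + Z{\left(-12,\left(2 - 2\right) - 2 \right)}\right) + \left(5 \cdot 7 + 8\right) = \left(-31 - \frac{55}{27}\right) + \left(5 \cdot 7 + 8\right) = - \frac{892}{27} + \left(35 + 8\right) = - \frac{892}{27} + 43 = \frac{269}{27}$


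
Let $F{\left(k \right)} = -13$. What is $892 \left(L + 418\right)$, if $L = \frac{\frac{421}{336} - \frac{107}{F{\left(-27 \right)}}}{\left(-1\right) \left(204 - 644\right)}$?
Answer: $\frac{35831817731}{96096} \approx 3.7288 \cdot 10^{5}$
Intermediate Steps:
$L = \frac{8285}{384384}$ ($L = \frac{\frac{421}{336} - \frac{107}{-13}}{\left(-1\right) \left(204 - 644\right)} = \frac{421 \cdot \frac{1}{336} - - \frac{107}{13}}{\left(-1\right) \left(-440\right)} = \frac{\frac{421}{336} + \frac{107}{13}}{440} = \frac{41425}{4368} \cdot \frac{1}{440} = \frac{8285}{384384} \approx 0.021554$)
$892 \left(L + 418\right) = 892 \left(\frac{8285}{384384} + 418\right) = 892 \cdot \frac{160680797}{384384} = \frac{35831817731}{96096}$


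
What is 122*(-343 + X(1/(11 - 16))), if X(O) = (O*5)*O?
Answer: -209108/5 ≈ -41822.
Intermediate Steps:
X(O) = 5*O² (X(O) = (5*O)*O = 5*O²)
122*(-343 + X(1/(11 - 16))) = 122*(-343 + 5*(1/(11 - 16))²) = 122*(-343 + 5*(1/(-5))²) = 122*(-343 + 5*(-⅕)²) = 122*(-343 + 5*(1/25)) = 122*(-343 + ⅕) = 122*(-1714/5) = -209108/5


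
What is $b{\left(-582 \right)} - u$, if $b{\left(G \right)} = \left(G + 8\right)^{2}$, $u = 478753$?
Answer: $-149277$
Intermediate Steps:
$b{\left(G \right)} = \left(8 + G\right)^{2}$
$b{\left(-582 \right)} - u = \left(8 - 582\right)^{2} - 478753 = \left(-574\right)^{2} - 478753 = 329476 - 478753 = -149277$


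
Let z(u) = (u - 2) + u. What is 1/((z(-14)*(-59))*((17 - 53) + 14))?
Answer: -1/38940 ≈ -2.5681e-5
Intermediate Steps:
z(u) = -2 + 2*u (z(u) = (-2 + u) + u = -2 + 2*u)
1/((z(-14)*(-59))*((17 - 53) + 14)) = 1/(((-2 + 2*(-14))*(-59))*((17 - 53) + 14)) = 1/(((-2 - 28)*(-59))*(-36 + 14)) = 1/(-30*(-59)*(-22)) = 1/(1770*(-22)) = 1/(-38940) = -1/38940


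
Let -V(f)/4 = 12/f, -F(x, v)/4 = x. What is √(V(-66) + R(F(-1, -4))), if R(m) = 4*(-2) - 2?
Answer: I*√1122/11 ≈ 3.0451*I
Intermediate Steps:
F(x, v) = -4*x
R(m) = -10 (R(m) = -8 - 2 = -10)
V(f) = -48/f
√(V(-66) + R(F(-1, -4))) = √(-48/(-66) - 10) = √(-48*(-1/66) - 10) = √(8/11 - 10) = √(-102/11) = I*√1122/11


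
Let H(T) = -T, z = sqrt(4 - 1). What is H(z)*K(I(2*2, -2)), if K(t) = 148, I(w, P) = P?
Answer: -148*sqrt(3) ≈ -256.34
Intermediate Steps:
z = sqrt(3) ≈ 1.7320
H(z)*K(I(2*2, -2)) = -sqrt(3)*148 = -148*sqrt(3)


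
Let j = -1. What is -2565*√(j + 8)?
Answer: -2565*√7 ≈ -6786.4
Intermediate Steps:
-2565*√(j + 8) = -2565*√(-1 + 8) = -2565*√7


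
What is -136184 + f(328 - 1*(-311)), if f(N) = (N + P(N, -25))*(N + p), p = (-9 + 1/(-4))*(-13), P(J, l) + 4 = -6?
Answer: 1365537/4 ≈ 3.4138e+5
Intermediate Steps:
P(J, l) = -10 (P(J, l) = -4 - 6 = -10)
p = 481/4 (p = (-9 - ¼)*(-13) = -37/4*(-13) = 481/4 ≈ 120.25)
f(N) = (-10 + N)*(481/4 + N) (f(N) = (N - 10)*(N + 481/4) = (-10 + N)*(481/4 + N))
-136184 + f(328 - 1*(-311)) = -136184 + (-2405/2 + (328 - 1*(-311))² + 441*(328 - 1*(-311))/4) = -136184 + (-2405/2 + (328 + 311)² + 441*(328 + 311)/4) = -136184 + (-2405/2 + 639² + (441/4)*639) = -136184 + (-2405/2 + 408321 + 281799/4) = -136184 + 1910273/4 = 1365537/4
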